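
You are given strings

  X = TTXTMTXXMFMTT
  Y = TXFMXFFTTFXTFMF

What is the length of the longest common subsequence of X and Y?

7

Pick T (X #1, Y #1) → X (X #3, Y #5) → T (X #4, Y #8) → T (X #6, Y #9) → X (X #7, Y #11) → M (X #9, Y #14) → F (X #10, Y #15); all 7 characters appear in both, in order. The LCS DP gives dp[13][15] = 7, so this is optimal.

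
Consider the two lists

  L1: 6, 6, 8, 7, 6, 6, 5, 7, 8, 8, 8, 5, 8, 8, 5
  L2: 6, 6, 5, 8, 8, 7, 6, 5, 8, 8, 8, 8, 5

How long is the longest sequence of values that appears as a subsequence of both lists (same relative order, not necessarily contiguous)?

11

One common subsequence of length 11: 6 [1,1]; then 6 [2,2]; then 8 [3,5]; then 7 [4,6]; then 6 [6,7]; then 5 [7,8]; then 8 [10,9]; then 8 [11,10]; then 8 [13,11]; then 8 [14,12]; then 5 [15,13]. dp[15][13] = 11 confirms this is the maximum.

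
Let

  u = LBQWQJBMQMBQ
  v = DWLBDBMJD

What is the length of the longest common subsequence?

One common subsequence of length 4: L (u #1, v #3), then B (u #2, v #4), then B (u #7, v #6), then M (u #8, v #7). dp[12][9] = 4 confirms this is the maximum.

4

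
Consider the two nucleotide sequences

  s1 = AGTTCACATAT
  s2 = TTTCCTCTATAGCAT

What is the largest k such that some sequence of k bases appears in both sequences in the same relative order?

One common subsequence of length 8: T [3,2], T [4,3], C [5,5], C [7,7], A [8,9], T [9,10], A [10,14], T [11,15]. Since dp[11][15] = 8, nothing longer is possible.

8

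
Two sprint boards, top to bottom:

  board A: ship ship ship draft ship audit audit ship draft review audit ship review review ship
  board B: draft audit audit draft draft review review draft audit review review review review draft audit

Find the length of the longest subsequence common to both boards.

8

Taking draft at board A[4]=board B[1], then audit at board A[6]=board B[2], then audit at board A[7]=board B[3], then draft at board A[9]=board B[5], then review at board A[10]=board B[7], then audit at board A[11]=board B[9], then review at board A[13]=board B[12], then review at board A[14]=board B[13] gives a common subsequence of length 8, and the DP table's final entry dp[15][15] is also 8, so no common subsequence is longer.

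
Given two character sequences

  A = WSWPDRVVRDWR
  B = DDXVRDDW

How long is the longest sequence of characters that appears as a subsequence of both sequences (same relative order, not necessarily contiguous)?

Let dp[i][j] be the LCS length of the first i characters of A and the first j characters of B. dp[i][j] = dp[i-1][j-1]+1 when the i-th and j-th characters match, else max(dp[i-1][j], dp[i][j-1]).
    ·  D  D  X  V  R  D  D  W
 ·  0  0  0  0  0  0  0  0  0
 W  0  0  0  0  0  0  0  0  1
 S  0  0  0  0  0  0  0  0  1
 W  0  0  0  0  0  0  0  0  1
 P  0  0  0  0  0  0  0  0  1
 D  0  1  1  1  1  1  1  1  1
 R  0  1  1  1  1  2  2  2  2
 V  0  1  1  1  2  2  2  2  2
 V  0  1  1  1  2  2  2  2  2
 R  0  1  1  1  2  3  3  3  3
 D  0  1  2  2  2  3  4  4  4
 W  0  1  2  2  2  3  4  4  5
 R  0  1  2  2  2  3  4  4  5
dp[12][8] = 5. One LCS (by backtracking along matches): DVRDW.

5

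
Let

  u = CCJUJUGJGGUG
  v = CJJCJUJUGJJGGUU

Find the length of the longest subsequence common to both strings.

11

Pick C [1,1], then C [2,4], then J [3,5], then U [4,6], then J [5,7], then U [6,8], then G [7,9], then J [8,11], then G [9,12], then G [10,13], then U [11,15]; all 11 characters appear in both, in order. The LCS DP gives dp[12][15] = 11, so this is optimal.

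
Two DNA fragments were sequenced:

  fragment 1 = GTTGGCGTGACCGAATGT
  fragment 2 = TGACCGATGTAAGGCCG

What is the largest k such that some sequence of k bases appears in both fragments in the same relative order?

10

One common subsequence of length 10: T at fragment 1[3]=fragment 2[1], then G at fragment 1[4]=fragment 2[2], then C at fragment 1[6]=fragment 2[5], then G at fragment 1[7]=fragment 2[6], then T at fragment 1[8]=fragment 2[8], then G at fragment 1[9]=fragment 2[9], then A at fragment 1[10]=fragment 2[12], then C at fragment 1[11]=fragment 2[15], then C at fragment 1[12]=fragment 2[16], then G at fragment 1[17]=fragment 2[17]. dp[18][17] = 10 confirms this is the maximum.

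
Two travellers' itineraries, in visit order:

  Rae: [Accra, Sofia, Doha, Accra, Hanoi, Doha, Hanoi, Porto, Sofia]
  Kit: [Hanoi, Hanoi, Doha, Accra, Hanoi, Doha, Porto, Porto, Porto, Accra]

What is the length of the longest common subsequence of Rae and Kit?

5

Pick Doha (Rae #3, Kit #3), Accra (Rae #4, Kit #4), Hanoi (Rae #5, Kit #5), Doha (Rae #6, Kit #6), Porto (Rae #8, Kit #9); all 5 stops appear in both, in order, and the DP table's final entry dp[9][10] is also 5, so no common subsequence is longer.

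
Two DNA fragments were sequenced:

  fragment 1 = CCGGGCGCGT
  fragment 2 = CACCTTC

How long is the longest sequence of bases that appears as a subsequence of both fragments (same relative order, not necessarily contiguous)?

4

Let dp[i][j] be the LCS length of the first i bases of fragment 1 and the first j bases of fragment 2. dp[i][j] = dp[i-1][j-1]+1 when the i-th and j-th bases match, else max(dp[i-1][j], dp[i][j-1]).
    ·  C  A  C  C  T  T  C
 ·  0  0  0  0  0  0  0  0
 C  0  1  1  1  1  1  1  1
 C  0  1  1  2  2  2  2  2
 G  0  1  1  2  2  2  2  2
 G  0  1  1  2  2  2  2  2
 G  0  1  1  2  2  2  2  2
 C  0  1  1  2  3  3  3  3
 G  0  1  1  2  3  3  3  3
 C  0  1  1  2  3  3  3  4
 G  0  1  1  2  3  3  3  4
 T  0  1  1  2  3  4  4  4
dp[10][7] = 4. One LCS (by backtracking along matches): CCCC.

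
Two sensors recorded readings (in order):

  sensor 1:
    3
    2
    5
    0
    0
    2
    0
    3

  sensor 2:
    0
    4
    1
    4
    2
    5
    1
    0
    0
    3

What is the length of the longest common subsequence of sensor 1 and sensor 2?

5

Let dp[i][j] be the LCS length of the first i values of sensor 1 and the first j values of sensor 2. dp[i][j] = dp[i-1][j-1]+1 when the i-th and j-th values match, else max(dp[i-1][j], dp[i][j-1]).
    ·  0  4  1  4  2  5  1  0  0  3
 ·  0  0  0  0  0  0  0  0  0  0  0
 3  0  0  0  0  0  0  0  0  0  0  1
 2  0  0  0  0  0  1  1  1  1  1  1
 5  0  0  0  0  0  1  2  2  2  2  2
 0  0  1  1  1  1  1  2  2  3  3  3
 0  0  1  1  1  1  1  2  2  3  4  4
 2  0  1  1  1  1  2  2  2  3  4  4
 0  0  1  1  1  1  2  2  2  3  4  4
 3  0  1  1  1  1  2  2  2  3  4  5
dp[8][10] = 5. One LCS (by backtracking along matches): 2, 5, 0, 0, 3.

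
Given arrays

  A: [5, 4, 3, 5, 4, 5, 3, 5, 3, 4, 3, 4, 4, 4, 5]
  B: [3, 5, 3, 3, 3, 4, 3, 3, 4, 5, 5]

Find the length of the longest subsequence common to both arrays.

Taking 5 at A[1]=B[2], 3 at A[3]=B[3], 3 at A[7]=B[4], 3 at A[9]=B[5], 4 at A[10]=B[6], 3 at A[11]=B[8], 4 at A[12]=B[9], 5 at A[15]=B[11] gives a common subsequence of length 8. Since dp[15][11] = 8, nothing longer is possible.

8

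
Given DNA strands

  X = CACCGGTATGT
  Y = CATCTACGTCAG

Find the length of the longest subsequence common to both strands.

Pick C [1,1] → A [2,2] → C [3,4] → C [4,7] → G [6,8] → T [7,9] → A [8,11] → G [10,12]; all 8 bases appear in both, in order. dp[11][12] = 8 confirms this is the maximum.

8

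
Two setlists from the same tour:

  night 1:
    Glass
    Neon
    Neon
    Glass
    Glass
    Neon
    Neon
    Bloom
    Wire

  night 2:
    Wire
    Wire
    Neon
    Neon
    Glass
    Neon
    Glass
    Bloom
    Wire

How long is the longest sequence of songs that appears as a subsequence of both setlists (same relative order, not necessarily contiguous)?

Pick Neon [2,3], Neon [3,4], Glass [4,5], Glass [5,7], Bloom [8,8], Wire [9,9]; all 6 songs appear in both, in order, and the DP table's final entry dp[9][9] is also 6, so no common subsequence is longer.

6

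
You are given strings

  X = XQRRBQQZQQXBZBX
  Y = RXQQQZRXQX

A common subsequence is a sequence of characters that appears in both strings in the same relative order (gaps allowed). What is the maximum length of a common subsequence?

Match X at X[1]=Y[2], Q at X[2]=Y[3], Q at X[6]=Y[4], Q at X[7]=Y[5], Z at X[8]=Y[6], Q at X[10]=Y[9], X at X[15]=Y[10] — 7 characters in the same relative order in both. Since dp[15][10] = 7, nothing longer is possible.

7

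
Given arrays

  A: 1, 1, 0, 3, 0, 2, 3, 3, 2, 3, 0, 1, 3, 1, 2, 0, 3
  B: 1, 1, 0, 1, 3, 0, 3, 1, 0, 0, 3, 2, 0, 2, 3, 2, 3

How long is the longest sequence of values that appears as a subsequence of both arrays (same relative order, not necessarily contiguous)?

Pick 1 (A #1, B #1) → 1 (A #2, B #2) → 0 (A #3, B #3) → 3 (A #4, B #5) → 0 (A #5, B #6) → 3 (A #7, B #7) → 3 (A #8, B #11) → 2 (A #9, B #12) → 0 (A #11, B #13) → 3 (A #13, B #15) → 2 (A #15, B #16) → 3 (A #17, B #17); all 12 values appear in both, in order, and the DP table's final entry dp[17][17] is also 12, so no common subsequence is longer.

12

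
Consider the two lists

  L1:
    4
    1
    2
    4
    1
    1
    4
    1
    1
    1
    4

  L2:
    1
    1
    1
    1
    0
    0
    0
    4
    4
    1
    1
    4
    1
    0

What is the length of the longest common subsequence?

Match 1 (L1 #2, L2 #2), 1 (L1 #5, L2 #3), 1 (L1 #6, L2 #4), 4 (L1 #7, L2 #9), 1 (L1 #8, L2 #10), 1 (L1 #9, L2 #11), 1 (L1 #10, L2 #13) — 7 values in the same relative order in both. Since dp[11][14] = 7, nothing longer is possible.

7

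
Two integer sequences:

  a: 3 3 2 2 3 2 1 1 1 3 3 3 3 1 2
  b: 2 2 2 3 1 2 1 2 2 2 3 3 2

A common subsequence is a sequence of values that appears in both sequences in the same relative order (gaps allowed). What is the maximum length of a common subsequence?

8

Taking 2 [3,2], 2 [4,3], 3 [5,4], 2 [6,6], 1 [7,7], 3 [12,11], 3 [13,12], 2 [15,13] gives a common subsequence of length 8. dp[15][13] = 8 confirms this is the maximum.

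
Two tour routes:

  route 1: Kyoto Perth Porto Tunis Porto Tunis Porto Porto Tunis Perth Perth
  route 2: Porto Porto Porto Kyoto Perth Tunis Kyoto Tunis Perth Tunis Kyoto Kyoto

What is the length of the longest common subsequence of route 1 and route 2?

Taking Kyoto [1,4], Perth [2,5], Tunis [4,6], Tunis [6,8], Tunis [9,10] gives a common subsequence of length 5. The LCS DP gives dp[11][12] = 5, so this is optimal.

5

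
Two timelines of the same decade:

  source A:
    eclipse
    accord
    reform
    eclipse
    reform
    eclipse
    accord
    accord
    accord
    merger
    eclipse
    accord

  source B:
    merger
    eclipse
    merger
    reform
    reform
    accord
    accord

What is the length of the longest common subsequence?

One common subsequence of length 5: eclipse [1,2], reform [3,4], reform [5,5], accord [9,6], accord [12,7]. The LCS DP gives dp[12][7] = 5, so this is optimal.

5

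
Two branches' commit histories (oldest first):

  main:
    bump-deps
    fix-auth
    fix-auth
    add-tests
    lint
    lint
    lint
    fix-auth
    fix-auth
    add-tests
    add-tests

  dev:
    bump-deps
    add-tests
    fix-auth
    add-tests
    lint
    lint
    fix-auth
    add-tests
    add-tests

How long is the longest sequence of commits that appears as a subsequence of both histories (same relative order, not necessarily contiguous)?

Taking bump-deps [1,1] → fix-auth [3,3] → add-tests [4,4] → lint [6,5] → lint [7,6] → fix-auth [9,7] → add-tests [10,8] → add-tests [11,9] gives a common subsequence of length 8. dp[11][9] = 8 confirms this is the maximum.

8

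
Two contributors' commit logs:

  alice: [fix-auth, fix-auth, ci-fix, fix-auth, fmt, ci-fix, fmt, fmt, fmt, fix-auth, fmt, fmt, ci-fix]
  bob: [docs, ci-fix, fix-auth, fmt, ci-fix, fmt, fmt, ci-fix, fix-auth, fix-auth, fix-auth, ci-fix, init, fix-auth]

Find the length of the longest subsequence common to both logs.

8

Taking ci-fix [3,2] → fix-auth [4,3] → fmt [5,4] → ci-fix [6,5] → fmt [7,6] → fmt [8,7] → fix-auth [10,11] → ci-fix [13,12] gives a common subsequence of length 8, and the DP table's final entry dp[13][14] is also 8, so no common subsequence is longer.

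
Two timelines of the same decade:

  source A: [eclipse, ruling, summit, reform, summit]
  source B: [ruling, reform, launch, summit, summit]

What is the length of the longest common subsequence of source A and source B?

3

Taking ruling [2,1] → summit [3,4] → summit [5,5] gives a common subsequence of length 3. dp[5][5] = 3 confirms this is the maximum.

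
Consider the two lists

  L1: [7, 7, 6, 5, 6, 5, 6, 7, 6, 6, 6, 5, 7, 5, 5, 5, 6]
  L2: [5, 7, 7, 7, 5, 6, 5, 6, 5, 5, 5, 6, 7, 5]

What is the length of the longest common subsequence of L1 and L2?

10

Match 7 [1,3], 7 [2,4], 5 [4,5], 6 [5,6], 5 [6,7], 6 [11,8], 5 [12,9], 5 [14,10], 5 [15,11], 5 [16,14] — 10 values in the same relative order in both. Since dp[17][14] = 10, nothing longer is possible.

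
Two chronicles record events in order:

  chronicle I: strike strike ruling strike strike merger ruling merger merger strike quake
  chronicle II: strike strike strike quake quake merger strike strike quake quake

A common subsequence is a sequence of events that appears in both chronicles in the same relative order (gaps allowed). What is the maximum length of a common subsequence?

6

Pick strike at chronicle I[1]=chronicle II[1]; then strike at chronicle I[2]=chronicle II[2]; then strike at chronicle I[4]=chronicle II[3]; then strike at chronicle I[5]=chronicle II[7]; then strike at chronicle I[10]=chronicle II[8]; then quake at chronicle I[11]=chronicle II[10]; all 6 events appear in both, in order. The LCS DP gives dp[11][10] = 6, so this is optimal.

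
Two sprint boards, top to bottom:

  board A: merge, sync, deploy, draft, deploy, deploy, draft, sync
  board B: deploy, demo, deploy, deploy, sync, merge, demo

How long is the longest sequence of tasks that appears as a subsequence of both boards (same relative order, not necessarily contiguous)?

Match deploy (board A #3, board B #1), then deploy (board A #5, board B #3), then deploy (board A #6, board B #4), then sync (board A #8, board B #5) — 4 tasks in the same relative order in both, and the DP table's final entry dp[8][7] is also 4, so no common subsequence is longer.

4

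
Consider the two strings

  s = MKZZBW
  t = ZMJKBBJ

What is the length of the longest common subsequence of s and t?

3

Match M [1,2] → K [2,4] → B [5,6] — 3 characters in the same relative order in both. dp[6][7] = 3 confirms this is the maximum.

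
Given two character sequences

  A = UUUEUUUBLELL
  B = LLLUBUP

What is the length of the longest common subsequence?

3

Pick L (A #9, B #1), L (A #11, B #2), L (A #12, B #3); all 3 characters appear in both, in order. The LCS DP gives dp[12][7] = 3, so this is optimal.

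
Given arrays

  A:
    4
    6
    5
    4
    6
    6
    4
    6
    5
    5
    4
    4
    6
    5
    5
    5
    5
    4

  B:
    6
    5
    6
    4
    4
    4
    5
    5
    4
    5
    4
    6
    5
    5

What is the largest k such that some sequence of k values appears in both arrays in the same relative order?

11

Pick 6 (A #2, B #1), 5 (A #3, B #2), 4 (A #4, B #5), 4 (A #7, B #6), 5 (A #9, B #7), 5 (A #10, B #8), 4 (A #11, B #9), 4 (A #12, B #11), 6 (A #13, B #12), 5 (A #16, B #13), 5 (A #17, B #14); all 11 values appear in both, in order. dp[18][14] = 11 confirms this is the maximum.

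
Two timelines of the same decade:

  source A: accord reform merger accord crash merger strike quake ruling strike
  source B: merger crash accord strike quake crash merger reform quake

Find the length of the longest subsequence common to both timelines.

5

Taking merger [3,1], then accord [4,3], then crash [5,6], then merger [6,7], then quake [8,9] gives a common subsequence of length 5. dp[10][9] = 5 confirms this is the maximum.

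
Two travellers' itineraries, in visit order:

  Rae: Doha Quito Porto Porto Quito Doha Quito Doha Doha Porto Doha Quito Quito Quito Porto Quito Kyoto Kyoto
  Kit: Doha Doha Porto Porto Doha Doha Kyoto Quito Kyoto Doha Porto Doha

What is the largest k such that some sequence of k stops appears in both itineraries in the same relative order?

8

One common subsequence of length 8: Doha [1,2] → Porto [3,3] → Porto [4,4] → Doha [6,6] → Quito [7,8] → Doha [9,10] → Porto [10,11] → Doha [11,12]. The LCS DP gives dp[18][12] = 8, so this is optimal.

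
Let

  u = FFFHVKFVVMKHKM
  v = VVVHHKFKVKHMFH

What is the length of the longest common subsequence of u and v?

Taking H at u[4]=v[5], K at u[6]=v[6], F at u[7]=v[7], V at u[9]=v[9], K at u[11]=v[10], H at u[12]=v[11], M at u[14]=v[12] gives a common subsequence of length 7. Since dp[14][14] = 7, nothing longer is possible.

7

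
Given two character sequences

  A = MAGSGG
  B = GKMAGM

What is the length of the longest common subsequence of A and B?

Let dp[i][j] be the LCS length of the first i characters of A and the first j characters of B. dp[i][j] = dp[i-1][j-1]+1 when the i-th and j-th characters match, else max(dp[i-1][j], dp[i][j-1]).
    ·  G  K  M  A  G  M
 ·  0  0  0  0  0  0  0
 M  0  0  0  1  1  1  1
 A  0  0  0  1  2  2  2
 G  0  1  1  1  2  3  3
 S  0  1  1  1  2  3  3
 G  0  1  1  1  2  3  3
 G  0  1  1  1  2  3  3
dp[6][6] = 3. One LCS (by backtracking along matches): MAG.

3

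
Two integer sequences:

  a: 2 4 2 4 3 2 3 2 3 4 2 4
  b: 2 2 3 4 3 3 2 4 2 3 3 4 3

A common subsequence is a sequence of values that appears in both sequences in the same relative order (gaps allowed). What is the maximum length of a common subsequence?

9

Pick 2 (a #1, b #1); then 2 (a #3, b #2); then 4 (a #4, b #4); then 3 (a #5, b #5); then 3 (a #7, b #6); then 2 (a #8, b #7); then 4 (a #10, b #8); then 2 (a #11, b #9); then 4 (a #12, b #12); all 9 values appear in both, in order. The LCS DP gives dp[12][13] = 9, so this is optimal.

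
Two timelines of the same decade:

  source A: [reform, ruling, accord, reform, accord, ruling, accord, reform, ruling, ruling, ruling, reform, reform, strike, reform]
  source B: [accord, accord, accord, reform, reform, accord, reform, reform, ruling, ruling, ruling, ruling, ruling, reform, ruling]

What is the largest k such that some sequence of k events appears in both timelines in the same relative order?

8

Taking reform at source A[1]=source B[5], then accord at source A[3]=source B[6], then reform at source A[4]=source B[8], then ruling at source A[6]=source B[10], then ruling at source A[9]=source B[11], then ruling at source A[10]=source B[12], then ruling at source A[11]=source B[13], then reform at source A[12]=source B[14] gives a common subsequence of length 8. Since dp[15][15] = 8, nothing longer is possible.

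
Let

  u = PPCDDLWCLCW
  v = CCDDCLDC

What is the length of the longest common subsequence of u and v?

6

Taking C (u #3, v #2); then D (u #4, v #3); then D (u #5, v #4); then C (u #8, v #5); then L (u #9, v #6); then C (u #10, v #8) gives a common subsequence of length 6, and the DP table's final entry dp[11][8] is also 6, so no common subsequence is longer.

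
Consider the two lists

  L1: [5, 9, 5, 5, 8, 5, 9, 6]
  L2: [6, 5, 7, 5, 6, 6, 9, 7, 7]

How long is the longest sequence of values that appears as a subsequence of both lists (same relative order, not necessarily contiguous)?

3

Taking 5 [1,2] → 5 [3,4] → 9 [7,7] gives a common subsequence of length 3. Since dp[8][9] = 3, nothing longer is possible.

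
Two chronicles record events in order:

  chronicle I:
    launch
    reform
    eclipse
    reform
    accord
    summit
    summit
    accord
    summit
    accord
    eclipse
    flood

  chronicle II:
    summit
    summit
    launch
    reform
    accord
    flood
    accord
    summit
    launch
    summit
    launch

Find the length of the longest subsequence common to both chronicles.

5

One common subsequence of length 5: launch at chronicle I[1]=chronicle II[3], then reform at chronicle I[2]=chronicle II[4], then accord at chronicle I[5]=chronicle II[7], then summit at chronicle I[6]=chronicle II[8], then summit at chronicle I[7]=chronicle II[10], and the DP table's final entry dp[12][11] is also 5, so no common subsequence is longer.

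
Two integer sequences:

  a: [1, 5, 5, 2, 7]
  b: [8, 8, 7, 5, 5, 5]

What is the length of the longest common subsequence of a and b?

Let dp[i][j] be the LCS length of the first i values of a and the first j values of b. dp[i][j] = dp[i-1][j-1]+1 when the i-th and j-th values match, else max(dp[i-1][j], dp[i][j-1]).
    ·  8  8  7  5  5  5
 ·  0  0  0  0  0  0  0
 1  0  0  0  0  0  0  0
 5  0  0  0  0  1  1  1
 5  0  0  0  0  1  2  2
 2  0  0  0  0  1  2  2
 7  0  0  0  1  1  2  2
dp[5][6] = 2. One LCS (by backtracking along matches): 5, 5.

2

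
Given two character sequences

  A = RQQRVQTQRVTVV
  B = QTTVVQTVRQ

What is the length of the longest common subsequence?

5

Pick Q at A[2]=B[1]; then V at A[5]=B[5]; then Q at A[6]=B[6]; then T at A[7]=B[7]; then Q at A[8]=B[10]; all 5 characters appear in both, in order. The LCS DP gives dp[13][10] = 5, so this is optimal.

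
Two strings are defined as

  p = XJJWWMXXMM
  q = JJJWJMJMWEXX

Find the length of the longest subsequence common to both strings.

Let dp[i][j] be the LCS length of the first i characters of p and the first j characters of q. dp[i][j] = dp[i-1][j-1]+1 when the i-th and j-th characters match, else max(dp[i-1][j], dp[i][j-1]).
    ·  J  J  J  W  J  M  J  M  W  E  X  X
 ·  0  0  0  0  0  0  0  0  0  0  0  0  0
 X  0  0  0  0  0  0  0  0  0  0  0  1  1
 J  0  1  1  1  1  1  1  1  1  1  1  1  1
 J  0  1  2  2  2  2  2  2  2  2  2  2  2
 W  0  1  2  2  3  3  3  3  3  3  3  3  3
 W  0  1  2  2  3  3  3  3  3  4  4  4  4
 M  0  1  2  2  3  3  4  4  4  4  4  4  4
 X  0  1  2  2  3  3  4  4  4  4  4  5  5
 X  0  1  2  2  3  3  4  4  4  4  4  5  6
 M  0  1  2  2  3  3  4  4  5  5  5  5  6
 M  0  1  2  2  3  3  4  4  5  5  5  5  6
dp[10][12] = 6. One LCS (by backtracking along matches): JJWWXX.

6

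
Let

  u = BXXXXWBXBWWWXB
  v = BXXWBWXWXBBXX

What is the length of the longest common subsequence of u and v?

9

Match B [1,1] → X [4,2] → X [5,3] → W [6,4] → B [7,5] → X [8,7] → W [12,8] → X [13,9] → B [14,11] — 9 characters in the same relative order in both, and the DP table's final entry dp[14][13] is also 9, so no common subsequence is longer.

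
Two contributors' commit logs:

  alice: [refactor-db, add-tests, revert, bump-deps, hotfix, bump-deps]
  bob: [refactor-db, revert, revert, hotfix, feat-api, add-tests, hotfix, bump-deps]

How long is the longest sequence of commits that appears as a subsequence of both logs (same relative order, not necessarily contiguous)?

4

Match refactor-db (alice #1, bob #1), then add-tests (alice #2, bob #6), then hotfix (alice #5, bob #7), then bump-deps (alice #6, bob #8) — 4 commits in the same relative order in both. The LCS DP gives dp[6][8] = 4, so this is optimal.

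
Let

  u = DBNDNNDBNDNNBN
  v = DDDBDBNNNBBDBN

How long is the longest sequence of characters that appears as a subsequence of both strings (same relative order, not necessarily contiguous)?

9

Taking D [1,5]; then B [2,6]; then N [3,7]; then N [5,8]; then N [6,9]; then B [8,11]; then D [10,12]; then B [13,13]; then N [14,14] gives a common subsequence of length 9. dp[14][14] = 9 confirms this is the maximum.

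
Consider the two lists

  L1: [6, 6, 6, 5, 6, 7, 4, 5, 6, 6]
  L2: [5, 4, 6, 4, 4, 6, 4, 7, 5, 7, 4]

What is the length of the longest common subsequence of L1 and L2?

5

Taking 6 (L1 #1, L2 #3); then 6 (L1 #2, L2 #6); then 5 (L1 #4, L2 #9); then 7 (L1 #6, L2 #10); then 4 (L1 #7, L2 #11) gives a common subsequence of length 5. dp[10][11] = 5 confirms this is the maximum.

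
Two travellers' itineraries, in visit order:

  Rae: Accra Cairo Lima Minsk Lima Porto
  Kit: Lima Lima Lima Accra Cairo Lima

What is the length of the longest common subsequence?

Match Accra at Rae[1]=Kit[4], then Cairo at Rae[2]=Kit[5], then Lima at Rae[5]=Kit[6] — 3 stops in the same relative order in both. The LCS DP gives dp[6][6] = 3, so this is optimal.

3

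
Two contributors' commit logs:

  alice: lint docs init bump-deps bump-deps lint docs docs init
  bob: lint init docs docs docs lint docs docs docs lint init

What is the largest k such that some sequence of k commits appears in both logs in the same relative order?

6

Match lint at alice[1]=bob[1] → docs at alice[2]=bob[5] → lint at alice[6]=bob[6] → docs at alice[7]=bob[8] → docs at alice[8]=bob[9] → init at alice[9]=bob[11] — 6 commits in the same relative order in both. Since dp[9][11] = 6, nothing longer is possible.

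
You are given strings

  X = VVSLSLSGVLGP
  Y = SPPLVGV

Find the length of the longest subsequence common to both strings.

4

Pick S at X[3]=Y[1]; then L at X[4]=Y[4]; then G at X[8]=Y[6]; then V at X[9]=Y[7]; all 4 characters appear in both, in order. dp[12][7] = 4 confirms this is the maximum.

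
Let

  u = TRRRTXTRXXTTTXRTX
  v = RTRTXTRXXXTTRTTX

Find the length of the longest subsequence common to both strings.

One common subsequence of length 13: T [1,2]; then R [4,3]; then T [5,4]; then X [6,5]; then T [7,6]; then R [8,7]; then X [9,9]; then X [10,10]; then T [11,11]; then T [12,12]; then T [13,14]; then T [16,15]; then X [17,16], and the DP table's final entry dp[17][16] is also 13, so no common subsequence is longer.

13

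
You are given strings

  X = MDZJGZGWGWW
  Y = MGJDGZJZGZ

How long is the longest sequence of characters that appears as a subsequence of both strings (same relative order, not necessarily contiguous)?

Let dp[i][j] be the LCS length of the first i characters of X and the first j characters of Y. dp[i][j] = dp[i-1][j-1]+1 when the i-th and j-th characters match, else max(dp[i-1][j], dp[i][j-1]).
    ·  M  G  J  D  G  Z  J  Z  G  Z
 ·  0  0  0  0  0  0  0  0  0  0  0
 M  0  1  1  1  1  1  1  1  1  1  1
 D  0  1  1  1  2  2  2  2  2  2  2
 Z  0  1  1  1  2  2  3  3  3  3  3
 J  0  1  1  2  2  2  3  4  4  4  4
 G  0  1  2  2  2  3  3  4  4  5  5
 Z  0  1  2  2  2  3  4  4  5  5  6
 G  0  1  2  2  2  3  4  4  5  6  6
 W  0  1  2  2  2  3  4  4  5  6  6
 G  0  1  2  2  2  3  4  4  5  6  6
 W  0  1  2  2  2  3  4  4  5  6  6
 W  0  1  2  2  2  3  4  4  5  6  6
dp[11][10] = 6. One LCS (by backtracking along matches): MDZJGZ.

6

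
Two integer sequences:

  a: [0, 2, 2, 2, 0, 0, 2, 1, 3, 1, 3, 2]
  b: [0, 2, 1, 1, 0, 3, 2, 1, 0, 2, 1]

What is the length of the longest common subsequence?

6

Let dp[i][j] be the LCS length of the first i values of a and the first j values of b. dp[i][j] = dp[i-1][j-1]+1 when the i-th and j-th values match, else max(dp[i-1][j], dp[i][j-1]).
    ·  0  2  1  1  0  3  2  1  0  2  1
 ·  0  0  0  0  0  0  0  0  0  0  0  0
 0  0  1  1  1  1  1  1  1  1  1  1  1
 2  0  1  2  2  2  2  2  2  2  2  2  2
 2  0  1  2  2  2  2  2  3  3  3  3  3
 2  0  1  2  2  2  2  2  3  3  3  4  4
 0  0  1  2  2  2  3  3  3  3  4  4  4
 0  0  1  2  2  2  3  3  3  3  4  4  4
 2  0  1  2  2  2  3  3  4  4  4  5  5
 1  0  1  2  3  3  3  3  4  5  5  5  6
 3  0  1  2  3  3  3  4  4  5  5  5  6
 1  0  1  2  3  4  4  4  4  5  5  5  6
 3  0  1  2  3  4  4  5  5  5  5  5  6
 2  0  1  2  3  4  4  5  6  6  6  6  6
dp[12][11] = 6. One LCS (by backtracking along matches): 0, 2, 2, 0, 2, 1.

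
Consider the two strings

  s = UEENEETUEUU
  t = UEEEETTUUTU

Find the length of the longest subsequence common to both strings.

9

Let dp[i][j] be the LCS length of the first i characters of s and the first j characters of t. dp[i][j] = dp[i-1][j-1]+1 when the i-th and j-th characters match, else max(dp[i-1][j], dp[i][j-1]).
    ·  U  E  E  E  E  T  T  U  U  T  U
 ·  0  0  0  0  0  0  0  0  0  0  0  0
 U  0  1  1  1  1  1  1  1  1  1  1  1
 E  0  1  2  2  2  2  2  2  2  2  2  2
 E  0  1  2  3  3  3  3  3  3  3  3  3
 N  0  1  2  3  3  3  3  3  3  3  3  3
 E  0  1  2  3  4  4  4  4  4  4  4  4
 E  0  1  2  3  4  5  5  5  5  5  5  5
 T  0  1  2  3  4  5  6  6  6  6  6  6
 U  0  1  2  3  4  5  6  6  7  7  7  7
 E  0  1  2  3  4  5  6  6  7  7  7  7
 U  0  1  2  3  4  5  6  6  7  8  8  8
 U  0  1  2  3  4  5  6  6  7  8  8  9
dp[11][11] = 9. One LCS (by backtracking along matches): UEEEETUUU.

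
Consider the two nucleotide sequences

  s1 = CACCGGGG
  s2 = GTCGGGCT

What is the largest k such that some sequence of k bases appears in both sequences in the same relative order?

4

Let dp[i][j] be the LCS length of the first i bases of s1 and the first j bases of s2. dp[i][j] = dp[i-1][j-1]+1 when the i-th and j-th bases match, else max(dp[i-1][j], dp[i][j-1]).
    ·  G  T  C  G  G  G  C  T
 ·  0  0  0  0  0  0  0  0  0
 C  0  0  0  1  1  1  1  1  1
 A  0  0  0  1  1  1  1  1  1
 C  0  0  0  1  1  1  1  2  2
 C  0  0  0  1  1  1  1  2  2
 G  0  1  1  1  2  2  2  2  2
 G  0  1  1  1  2  3  3  3  3
 G  0  1  1  1  2  3  4  4  4
 G  0  1  1  1  2  3  4  4  4
dp[8][8] = 4. One LCS (by backtracking along matches): CGGG.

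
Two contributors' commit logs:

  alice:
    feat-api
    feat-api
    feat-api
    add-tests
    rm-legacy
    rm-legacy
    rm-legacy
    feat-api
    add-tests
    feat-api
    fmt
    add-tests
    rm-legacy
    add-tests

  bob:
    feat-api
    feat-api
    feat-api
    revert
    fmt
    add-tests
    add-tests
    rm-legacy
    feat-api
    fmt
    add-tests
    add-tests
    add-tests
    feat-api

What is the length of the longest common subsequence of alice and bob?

Taking feat-api at alice[1]=bob[1], feat-api at alice[2]=bob[2], feat-api at alice[3]=bob[3], add-tests at alice[4]=bob[7], rm-legacy at alice[7]=bob[8], feat-api at alice[8]=bob[9], add-tests at alice[9]=bob[11], add-tests at alice[12]=bob[12], add-tests at alice[14]=bob[13] gives a common subsequence of length 9. dp[14][14] = 9 confirms this is the maximum.

9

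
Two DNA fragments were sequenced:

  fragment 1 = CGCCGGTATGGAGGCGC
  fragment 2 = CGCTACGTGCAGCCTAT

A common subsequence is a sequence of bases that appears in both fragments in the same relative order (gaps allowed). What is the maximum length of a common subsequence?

11

One common subsequence of length 11: C at fragment 1[1]=fragment 2[1], G at fragment 1[2]=fragment 2[2], C at fragment 1[3]=fragment 2[3], C at fragment 1[4]=fragment 2[6], G at fragment 1[6]=fragment 2[7], T at fragment 1[9]=fragment 2[8], G at fragment 1[10]=fragment 2[9], A at fragment 1[12]=fragment 2[11], G at fragment 1[14]=fragment 2[12], C at fragment 1[15]=fragment 2[13], C at fragment 1[17]=fragment 2[14]. Since dp[17][17] = 11, nothing longer is possible.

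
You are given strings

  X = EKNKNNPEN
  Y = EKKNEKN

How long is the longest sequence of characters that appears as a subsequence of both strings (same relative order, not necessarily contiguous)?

Let dp[i][j] be the LCS length of the first i characters of X and the first j characters of Y. dp[i][j] = dp[i-1][j-1]+1 when the i-th and j-th characters match, else max(dp[i-1][j], dp[i][j-1]).
    ·  E  K  K  N  E  K  N
 ·  0  0  0  0  0  0  0  0
 E  0  1  1  1  1  1  1  1
 K  0  1  2  2  2  2  2  2
 N  0  1  2  2  3  3  3  3
 K  0  1  2  3  3  3  4  4
 N  0  1  2  3  4  4  4  5
 N  0  1  2  3  4  4  4  5
 P  0  1  2  3  4  4  4  5
 E  0  1  2  3  4  5  5  5
 N  0  1  2  3  4  5  5  6
dp[9][7] = 6. One LCS (by backtracking along matches): EKKNEN.

6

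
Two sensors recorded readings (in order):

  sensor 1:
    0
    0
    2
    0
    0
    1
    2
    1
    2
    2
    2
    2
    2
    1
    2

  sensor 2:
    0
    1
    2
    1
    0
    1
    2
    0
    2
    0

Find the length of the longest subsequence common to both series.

Let dp[i][j] be the LCS length of the first i values of sensor 1 and the first j values of sensor 2. dp[i][j] = dp[i-1][j-1]+1 when the i-th and j-th values match, else max(dp[i-1][j], dp[i][j-1]).
    ·  0  1  2  1  0  1  2  0  2  0
 ·  0  0  0  0  0  0  0  0  0  0  0
 0  0  1  1  1  1  1  1  1  1  1  1
 0  0  1  1  1  1  2  2  2  2  2  2
 2  0  1  1  2  2  2  2  3  3  3  3
 0  0  1  1  2  2  3  3  3  4  4  4
 0  0  1  1  2  2  3  3  3  4  4  5
 1  0  1  2  2  3  3  4  4  4  4  5
 2  0  1  2  3  3  3  4  5  5  5  5
 1  0  1  2  3  4  4  4  5  5  5  5
 2  0  1  2  3  4  4  4  5  5  6  6
 2  0  1  2  3  4  4  4  5  5  6  6
 2  0  1  2  3  4  4  4  5  5  6  6
 2  0  1  2  3  4  4  4  5  5  6  6
 2  0  1  2  3  4  4  4  5  5  6  6
 1  0  1  2  3  4  4  5  5  5  6  6
 2  0  1  2  3  4  4  5  6  6  6  6
dp[15][10] = 6. One LCS (by backtracking along matches): 0, 2, 0, 1, 2, 2.

6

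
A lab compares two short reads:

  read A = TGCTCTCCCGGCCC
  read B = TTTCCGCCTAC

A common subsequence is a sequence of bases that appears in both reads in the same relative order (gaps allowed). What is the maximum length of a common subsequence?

Match T (read A #1, read B #1); then T (read A #4, read B #2); then T (read A #6, read B #3); then C (read A #8, read B #4); then C (read A #9, read B #5); then G (read A #11, read B #6); then C (read A #12, read B #7); then C (read A #13, read B #8); then C (read A #14, read B #11) — 9 bases in the same relative order in both, and the DP table's final entry dp[14][11] is also 9, so no common subsequence is longer.

9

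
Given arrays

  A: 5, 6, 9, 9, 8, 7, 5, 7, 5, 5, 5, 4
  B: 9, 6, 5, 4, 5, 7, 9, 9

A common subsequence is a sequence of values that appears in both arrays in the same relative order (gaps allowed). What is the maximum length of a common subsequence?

3

Taking 5 at A[1]=B[5] → 9 at A[3]=B[7] → 9 at A[4]=B[8] gives a common subsequence of length 3. Since dp[12][8] = 3, nothing longer is possible.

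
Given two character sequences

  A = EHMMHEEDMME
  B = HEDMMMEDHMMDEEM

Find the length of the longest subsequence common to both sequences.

8

One common subsequence of length 8: E (A #1, B #2) → M (A #3, B #5) → M (A #4, B #6) → E (A #7, B #7) → D (A #8, B #8) → M (A #9, B #10) → M (A #10, B #11) → E (A #11, B #14). dp[11][15] = 8 confirms this is the maximum.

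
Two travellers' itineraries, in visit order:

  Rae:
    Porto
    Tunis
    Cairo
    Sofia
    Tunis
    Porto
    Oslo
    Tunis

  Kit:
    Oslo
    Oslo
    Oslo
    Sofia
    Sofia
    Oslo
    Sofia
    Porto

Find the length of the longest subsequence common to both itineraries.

2

Taking Sofia (Rae #4, Kit #7) → Porto (Rae #6, Kit #8) gives a common subsequence of length 2. The LCS DP gives dp[8][8] = 2, so this is optimal.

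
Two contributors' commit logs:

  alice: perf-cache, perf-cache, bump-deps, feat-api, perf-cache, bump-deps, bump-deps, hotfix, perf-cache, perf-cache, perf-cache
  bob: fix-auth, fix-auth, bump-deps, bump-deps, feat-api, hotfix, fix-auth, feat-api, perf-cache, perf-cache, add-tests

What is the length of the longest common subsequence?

Taking bump-deps (alice #3, bob #4) → feat-api (alice #4, bob #5) → hotfix (alice #8, bob #6) → perf-cache (alice #9, bob #9) → perf-cache (alice #10, bob #10) gives a common subsequence of length 5. Since dp[11][11] = 5, nothing longer is possible.

5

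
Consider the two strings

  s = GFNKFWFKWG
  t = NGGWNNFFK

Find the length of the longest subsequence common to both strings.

5

Let dp[i][j] be the LCS length of the first i characters of s and the first j characters of t. dp[i][j] = dp[i-1][j-1]+1 when the i-th and j-th characters match, else max(dp[i-1][j], dp[i][j-1]).
    ·  N  G  G  W  N  N  F  F  K
 ·  0  0  0  0  0  0  0  0  0  0
 G  0  0  1  1  1  1  1  1  1  1
 F  0  0  1  1  1  1  1  2  2  2
 N  0  1  1  1  1  2  2  2  2  2
 K  0  1  1  1  1  2  2  2  2  3
 F  0  1  1  1  1  2  2  3  3  3
 W  0  1  1  1  2  2  2  3  3  3
 F  0  1  1  1  2  2  2  3  4  4
 K  0  1  1  1  2  2  2  3  4  5
 W  0  1  1  1  2  2  2  3  4  5
 G  0  1  2  2  2  2  2  3  4  5
dp[10][9] = 5. One LCS (by backtracking along matches): GNFFK.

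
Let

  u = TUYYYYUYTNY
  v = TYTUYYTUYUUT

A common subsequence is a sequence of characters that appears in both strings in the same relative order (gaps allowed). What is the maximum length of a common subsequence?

Pick T (u #1, v #3), then U (u #2, v #4), then Y (u #3, v #5), then Y (u #4, v #6), then Y (u #5, v #9), then U (u #7, v #11), then T (u #9, v #12); all 7 characters appear in both, in order. dp[11][12] = 7 confirms this is the maximum.

7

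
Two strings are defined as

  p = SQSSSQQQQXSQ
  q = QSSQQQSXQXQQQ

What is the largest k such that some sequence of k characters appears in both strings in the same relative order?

Taking Q [2,1]; then S [4,2]; then S [5,3]; then Q [6,4]; then Q [7,5]; then Q [8,6]; then Q [9,9]; then X [10,10]; then Q [12,13] gives a common subsequence of length 9. Since dp[12][13] = 9, nothing longer is possible.

9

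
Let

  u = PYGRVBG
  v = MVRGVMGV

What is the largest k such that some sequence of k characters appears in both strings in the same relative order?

3

Let dp[i][j] be the LCS length of the first i characters of u and the first j characters of v. dp[i][j] = dp[i-1][j-1]+1 when the i-th and j-th characters match, else max(dp[i-1][j], dp[i][j-1]).
    ·  M  V  R  G  V  M  G  V
 ·  0  0  0  0  0  0  0  0  0
 P  0  0  0  0  0  0  0  0  0
 Y  0  0  0  0  0  0  0  0  0
 G  0  0  0  0  1  1  1  1  1
 R  0  0  0  1  1  1  1  1  1
 V  0  0  1  1  1  2  2  2  2
 B  0  0  1  1  1  2  2  2  2
 G  0  0  1  1  2  2  2  3  3
dp[7][8] = 3. One LCS (by backtracking along matches): GVG.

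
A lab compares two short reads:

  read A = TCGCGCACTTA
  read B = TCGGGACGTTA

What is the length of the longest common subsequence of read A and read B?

One common subsequence of length 9: T at read A[1]=read B[1] → C at read A[2]=read B[2] → G at read A[3]=read B[4] → G at read A[5]=read B[5] → A at read A[7]=read B[6] → C at read A[8]=read B[7] → T at read A[9]=read B[9] → T at read A[10]=read B[10] → A at read A[11]=read B[11]. dp[11][11] = 9 confirms this is the maximum.

9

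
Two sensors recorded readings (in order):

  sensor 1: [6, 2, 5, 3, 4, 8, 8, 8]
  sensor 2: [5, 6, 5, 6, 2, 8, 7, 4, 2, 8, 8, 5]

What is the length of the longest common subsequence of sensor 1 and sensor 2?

Match 6 [1,4], 2 [2,5], 4 [5,8], 8 [6,10], 8 [7,11] — 5 values in the same relative order in both, and the DP table's final entry dp[8][12] is also 5, so no common subsequence is longer.

5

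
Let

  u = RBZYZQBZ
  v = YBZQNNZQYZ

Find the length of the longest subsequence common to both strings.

Let dp[i][j] be the LCS length of the first i characters of u and the first j characters of v. dp[i][j] = dp[i-1][j-1]+1 when the i-th and j-th characters match, else max(dp[i-1][j], dp[i][j-1]).
    ·  Y  B  Z  Q  N  N  Z  Q  Y  Z
 ·  0  0  0  0  0  0  0  0  0  0  0
 R  0  0  0  0  0  0  0  0  0  0  0
 B  0  0  1  1  1  1  1  1  1  1  1
 Z  0  0  1  2  2  2  2  2  2  2  2
 Y  0  1  1  2  2  2  2  2  2  3  3
 Z  0  1  1  2  2  2  2  3  3  3  4
 Q  0  1  1  2  3  3  3  3  4  4  4
 B  0  1  2  2  3  3  3  3  4  4  4
 Z  0  1  2  3  3  3  3  4  4  4  5
dp[8][10] = 5. One LCS (by backtracking along matches): BZZQZ.

5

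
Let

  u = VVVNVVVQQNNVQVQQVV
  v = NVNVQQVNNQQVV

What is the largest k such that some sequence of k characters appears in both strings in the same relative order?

11

Pick V [3,2] → N [4,3] → V [7,4] → Q [8,5] → Q [9,6] → N [10,8] → N [11,9] → Q [15,10] → Q [16,11] → V [17,12] → V [18,13]; all 11 characters appear in both, in order. dp[18][13] = 11 confirms this is the maximum.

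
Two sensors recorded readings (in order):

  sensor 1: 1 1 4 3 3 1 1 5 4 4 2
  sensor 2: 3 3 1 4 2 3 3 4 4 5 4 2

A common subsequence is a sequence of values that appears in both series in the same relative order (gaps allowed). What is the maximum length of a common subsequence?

Pick 1 [2,3]; then 4 [3,4]; then 3 [4,6]; then 3 [5,7]; then 5 [8,10]; then 4 [10,11]; then 2 [11,12]; all 7 values appear in both, in order, and the DP table's final entry dp[11][12] is also 7, so no common subsequence is longer.

7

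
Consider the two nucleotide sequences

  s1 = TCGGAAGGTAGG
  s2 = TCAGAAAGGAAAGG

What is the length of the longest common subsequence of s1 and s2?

Taking T (s1 #1, s2 #1), then C (s1 #2, s2 #2), then G (s1 #3, s2 #4), then A (s1 #5, s2 #6), then A (s1 #6, s2 #7), then G (s1 #7, s2 #8), then G (s1 #8, s2 #9), then A (s1 #10, s2 #12), then G (s1 #11, s2 #13), then G (s1 #12, s2 #14) gives a common subsequence of length 10. Since dp[12][14] = 10, nothing longer is possible.

10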